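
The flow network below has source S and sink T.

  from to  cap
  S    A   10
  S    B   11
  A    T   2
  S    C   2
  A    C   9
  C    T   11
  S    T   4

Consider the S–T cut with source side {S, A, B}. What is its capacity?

Edges leaving {S, A, B}: S→C (2), S→T (4), A→C (9), A→T (2).
Cut capacity = 2 + 4 + 9 + 2 = 17.

17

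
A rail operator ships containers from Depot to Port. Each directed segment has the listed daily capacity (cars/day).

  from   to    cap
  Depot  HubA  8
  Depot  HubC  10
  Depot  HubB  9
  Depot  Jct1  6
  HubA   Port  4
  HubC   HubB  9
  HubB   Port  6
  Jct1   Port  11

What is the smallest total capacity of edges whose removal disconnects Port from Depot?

16

Augment Depot→HubA→Port: bottleneck 4, flow now 4.
Augment Depot→HubB→Port: bottleneck 6, flow now 10.
Augment Depot→Jct1→Port: bottleneck 6, flow now 16.
No augmenting path remains; maximum flow = 16.
By max-flow min-cut, the minimum cut capacity equals the max flow.
In the residual graph, reachable from Depot: {Depot, HubA, HubC, HubB}.
Min-cut edges: Depot→Jct1 (6), HubA→Port (4), HubB→Port (6); capacity 6 + 4 + 6 = 16.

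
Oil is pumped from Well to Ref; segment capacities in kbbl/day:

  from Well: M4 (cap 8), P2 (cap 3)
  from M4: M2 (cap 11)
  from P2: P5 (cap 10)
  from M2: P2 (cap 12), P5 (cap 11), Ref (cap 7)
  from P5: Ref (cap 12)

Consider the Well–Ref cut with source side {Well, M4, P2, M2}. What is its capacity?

Edges leaving {Well, M4, P2, M2}: P2→P5 (10), M2→P5 (11), M2→Ref (7).
Cut capacity = 10 + 11 + 7 = 28.

28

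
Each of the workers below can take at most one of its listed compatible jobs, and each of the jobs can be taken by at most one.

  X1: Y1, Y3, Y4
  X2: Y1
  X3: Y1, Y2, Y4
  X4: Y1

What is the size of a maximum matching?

3

Unit-capacity flow: source→left, listed edges, right→sink; max matching = max flow.
Augmenting path X1→Y1 (+1); matched 1.
Augmenting path X3→Y2 (+1); matched 2.
Augmenting path X2→Y1→X1→Y3 (+1); matched 3.
No augmenting path remains; maximum matching = 3.
König certificate: {X1, X3, Y1} is a vertex cover of size 3 (every listed pair touches it), so no matching can be larger.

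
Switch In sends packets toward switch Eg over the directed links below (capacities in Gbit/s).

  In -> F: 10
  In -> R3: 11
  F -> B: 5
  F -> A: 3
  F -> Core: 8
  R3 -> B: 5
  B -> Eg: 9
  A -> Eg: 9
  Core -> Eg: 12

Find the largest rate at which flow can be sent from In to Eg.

Augment In→F→B→Eg: bottleneck 5, flow now 5.
Augment In→F→A→Eg: bottleneck 3, flow now 8.
Augment In→F→Core→Eg: bottleneck 2, flow now 10.
Augment In→R3→B→Eg: bottleneck 4, flow now 14.
Augment In→R3→B→F→Core→Eg: bottleneck 1, flow now 15. (uses reverse residual edge)
No augmenting path remains; maximum flow = 15.
In the residual graph, reachable from In: {In, R3}.
Min-cut edges: In→F (10), R3→B (5); capacity 10 + 5 = 15.
This cut is saturated, so no flow can exceed 15.

15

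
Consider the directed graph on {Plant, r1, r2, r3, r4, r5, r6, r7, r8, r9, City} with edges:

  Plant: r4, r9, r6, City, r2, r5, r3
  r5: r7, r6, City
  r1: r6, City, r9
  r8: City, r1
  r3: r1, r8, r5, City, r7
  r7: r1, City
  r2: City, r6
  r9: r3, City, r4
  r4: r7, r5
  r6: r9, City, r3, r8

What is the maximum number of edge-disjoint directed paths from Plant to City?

Assign every edge capacity 1; by Menger, the answer equals the max flow.
Path Plant→City (+1); total 1.
Path Plant→r2→City (+1); total 2.
Path Plant→r3→City (+1); total 3.
Path Plant→r5→City (+1); total 4.
Path Plant→r6→City (+1); total 5.
Path Plant→r9→City (+1); total 6.
Path Plant→r4→r7→City (+1); total 7.
No residual Plant→City path; max flow = 7.
Certifying cut of size 7: {Plant→City, Plant→r2, Plant→r3, Plant→r4, Plant→r5, Plant→r6, Plant→r9}.

7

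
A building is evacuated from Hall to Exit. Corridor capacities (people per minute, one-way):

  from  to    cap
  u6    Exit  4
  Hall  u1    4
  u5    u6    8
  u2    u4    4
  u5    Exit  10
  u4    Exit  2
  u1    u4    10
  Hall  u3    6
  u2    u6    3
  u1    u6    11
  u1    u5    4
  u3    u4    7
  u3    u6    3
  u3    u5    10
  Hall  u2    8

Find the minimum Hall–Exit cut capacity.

Augment Hall→u1→u4→Exit: bottleneck 2, flow now 2.
Augment Hall→u1→u5→Exit: bottleneck 2, flow now 4.
Augment Hall→u2→u6→Exit: bottleneck 3, flow now 7.
Augment Hall→u3→u5→Exit: bottleneck 6, flow now 13.
Augment Hall→u2→u4→u1→u5→Exit: bottleneck 2, flow now 15. (uses reverse residual edge)
No augmenting path remains; maximum flow = 15.
By max-flow min-cut, the minimum cut capacity equals the max flow.
In the residual graph, reachable from Hall: {Hall, u2, u4}.
Min-cut edges: Hall→u1 (4), Hall→u3 (6), u2→u6 (3), u4→Exit (2); capacity 4 + 6 + 3 + 2 = 15.

15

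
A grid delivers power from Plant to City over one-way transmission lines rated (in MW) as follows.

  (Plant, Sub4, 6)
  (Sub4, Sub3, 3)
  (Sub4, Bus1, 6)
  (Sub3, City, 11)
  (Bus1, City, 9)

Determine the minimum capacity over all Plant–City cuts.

Augment Plant→Sub4→Sub3→City: bottleneck 3, flow now 3.
Augment Plant→Sub4→Bus1→City: bottleneck 3, flow now 6.
No augmenting path remains; maximum flow = 6.
By max-flow min-cut, the minimum cut capacity equals the max flow.
In the residual graph, reachable from Plant: {Plant}.
Min-cut edges: Plant→Sub4 (6); capacity 6 = 6.

6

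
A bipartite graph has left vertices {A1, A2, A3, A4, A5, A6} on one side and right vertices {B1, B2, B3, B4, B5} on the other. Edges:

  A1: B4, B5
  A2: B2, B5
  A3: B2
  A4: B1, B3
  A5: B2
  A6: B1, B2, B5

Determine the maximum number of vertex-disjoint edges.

Unit-capacity flow: source→left, listed edges, right→sink; max matching = max flow.
Augmenting path A1→B4 (+1); matched 1.
Augmenting path A2→B2 (+1); matched 2.
Augmenting path A4→B1 (+1); matched 3.
Augmenting path A6→B5 (+1); matched 4.
Augmenting path A3→B2→A2→B5→A6→B1→A4→B3 (+1); matched 5.
No augmenting path remains; maximum matching = 5.
König certificate: {A1, A2, A4, A6, B2} is a vertex cover of size 5 (every listed pair touches it), so no matching can be larger.

5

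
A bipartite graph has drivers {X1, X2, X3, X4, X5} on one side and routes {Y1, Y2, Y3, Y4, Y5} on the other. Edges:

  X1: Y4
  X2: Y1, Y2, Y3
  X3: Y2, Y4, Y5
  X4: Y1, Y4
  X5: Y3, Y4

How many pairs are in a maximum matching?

Unit-capacity flow: source→left, listed edges, right→sink; max matching = max flow.
Augmenting path X1→Y4 (+1); matched 1.
Augmenting path X2→Y1 (+1); matched 2.
Augmenting path X3→Y2 (+1); matched 3.
Augmenting path X5→Y3 (+1); matched 4.
Augmenting path X4→Y1→X2→Y2→X3→Y5 (+1); matched 5.
No augmenting path remains; maximum matching = 5.
König certificate: {X1, X2, X3, X4, X5} is a vertex cover of size 5 (every listed pair touches it), so no matching can be larger.

5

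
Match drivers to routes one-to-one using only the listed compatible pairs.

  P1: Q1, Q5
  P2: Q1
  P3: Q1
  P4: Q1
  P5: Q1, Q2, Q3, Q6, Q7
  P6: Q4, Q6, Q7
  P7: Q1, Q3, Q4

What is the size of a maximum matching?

5

Unit-capacity flow: source→left, listed edges, right→sink; max matching = max flow.
Augmenting path P1→Q1 (+1); matched 1.
Augmenting path P5→Q2 (+1); matched 2.
Augmenting path P6→Q4 (+1); matched 3.
Augmenting path P7→Q3 (+1); matched 4.
Augmenting path P2→Q1→P1→Q5 (+1); matched 5.
No augmenting path remains; maximum matching = 5.
König certificate: {P1, P5, P6, P7, Q1} is a vertex cover of size 5 (every listed pair touches it), so no matching can be larger.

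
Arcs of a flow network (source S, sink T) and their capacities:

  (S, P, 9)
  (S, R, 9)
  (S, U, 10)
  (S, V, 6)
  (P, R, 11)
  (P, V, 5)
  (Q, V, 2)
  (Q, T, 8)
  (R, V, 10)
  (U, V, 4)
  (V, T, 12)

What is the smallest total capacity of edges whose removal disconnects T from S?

12

Augment S→V→T: bottleneck 6, flow now 6.
Augment S→P→V→T: bottleneck 5, flow now 11.
Augment S→R→V→T: bottleneck 1, flow now 12.
No augmenting path remains; maximum flow = 12.
By max-flow min-cut, the minimum cut capacity equals the max flow.
In the residual graph, reachable from S: {S, P, R, U, V}.
Min-cut edges: V→T (12); capacity 12 = 12.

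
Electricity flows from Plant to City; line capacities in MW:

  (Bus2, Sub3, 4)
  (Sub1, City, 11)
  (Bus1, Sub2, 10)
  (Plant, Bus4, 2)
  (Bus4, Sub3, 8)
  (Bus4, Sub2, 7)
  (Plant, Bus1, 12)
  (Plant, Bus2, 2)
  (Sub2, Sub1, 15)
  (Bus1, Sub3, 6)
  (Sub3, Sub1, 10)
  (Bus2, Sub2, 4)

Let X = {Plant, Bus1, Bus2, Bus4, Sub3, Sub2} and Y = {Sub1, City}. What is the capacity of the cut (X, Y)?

25

Edges leaving {Plant, Bus1, Bus2, Bus4, Sub3, Sub2}: Sub3→Sub1 (10), Sub2→Sub1 (15).
Cut capacity = 10 + 15 = 25.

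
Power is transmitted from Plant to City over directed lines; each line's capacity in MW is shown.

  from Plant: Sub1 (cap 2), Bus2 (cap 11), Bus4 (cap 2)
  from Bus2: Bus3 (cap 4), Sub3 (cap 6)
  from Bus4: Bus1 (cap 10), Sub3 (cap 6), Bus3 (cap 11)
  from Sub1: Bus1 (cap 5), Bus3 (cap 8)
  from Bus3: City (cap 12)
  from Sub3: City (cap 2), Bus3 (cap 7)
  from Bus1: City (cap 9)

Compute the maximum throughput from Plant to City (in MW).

Augment Plant→Bus2→Bus3→City: bottleneck 4, flow now 4.
Augment Plant→Bus2→Sub3→City: bottleneck 2, flow now 6.
Augment Plant→Bus4→Bus3→City: bottleneck 2, flow now 8.
Augment Plant→Sub1→Bus3→City: bottleneck 2, flow now 10.
Augment Plant→Bus2→Sub3→Bus3→City: bottleneck 4, flow now 14.
No augmenting path remains; maximum flow = 14.
In the residual graph, reachable from Plant: {Plant, Bus2}.
Min-cut edges: Plant→Bus4 (2), Plant→Sub1 (2), Bus2→Bus3 (4), Bus2→Sub3 (6); capacity 2 + 2 + 4 + 6 = 14.
This cut is saturated, so no flow can exceed 14.

14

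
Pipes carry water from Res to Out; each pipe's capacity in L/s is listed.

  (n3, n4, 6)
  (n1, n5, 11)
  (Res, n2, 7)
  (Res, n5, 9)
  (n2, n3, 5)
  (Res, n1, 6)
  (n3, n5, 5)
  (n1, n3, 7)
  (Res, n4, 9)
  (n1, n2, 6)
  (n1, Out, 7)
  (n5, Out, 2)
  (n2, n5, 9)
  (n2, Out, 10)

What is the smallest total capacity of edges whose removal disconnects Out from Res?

Augment Res→n1→Out: bottleneck 6, flow now 6.
Augment Res→n2→Out: bottleneck 7, flow now 13.
Augment Res→n5→Out: bottleneck 2, flow now 15.
No augmenting path remains; maximum flow = 15.
By max-flow min-cut, the minimum cut capacity equals the max flow.
In the residual graph, reachable from Res: {Res, n4, n5}.
Min-cut edges: Res→n1 (6), Res→n2 (7), n5→Out (2); capacity 6 + 7 + 2 = 15.

15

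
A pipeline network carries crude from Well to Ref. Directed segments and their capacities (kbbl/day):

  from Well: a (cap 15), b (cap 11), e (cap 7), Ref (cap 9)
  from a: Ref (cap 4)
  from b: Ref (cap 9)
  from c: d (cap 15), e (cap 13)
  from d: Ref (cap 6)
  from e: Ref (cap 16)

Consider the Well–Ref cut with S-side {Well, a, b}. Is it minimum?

Yes — it is a minimum cut (capacity 29).

Given cut capacity: 7 + 9 + 4 + 9 = 29.
Augment Well→Ref: bottleneck 9, flow now 9.
Augment Well→a→Ref: bottleneck 4, flow now 13.
Augment Well→b→Ref: bottleneck 9, flow now 22.
Augment Well→e→Ref: bottleneck 7, flow now 29.
No augmenting path remains; maximum flow = 29.
Cut capacity 29 equals the max flow, so it is a minimum cut.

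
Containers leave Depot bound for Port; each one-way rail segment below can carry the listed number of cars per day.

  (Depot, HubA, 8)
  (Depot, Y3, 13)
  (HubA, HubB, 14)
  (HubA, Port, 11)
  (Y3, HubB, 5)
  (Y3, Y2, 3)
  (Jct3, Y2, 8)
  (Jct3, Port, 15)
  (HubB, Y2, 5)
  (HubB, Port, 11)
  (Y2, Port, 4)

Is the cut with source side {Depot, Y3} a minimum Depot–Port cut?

Given cut capacity: 8 + 5 + 3 = 16.
Augment Depot→HubA→Port: bottleneck 8, flow now 8.
Augment Depot→Y3→HubB→Port: bottleneck 5, flow now 13.
Augment Depot→Y3→Y2→Port: bottleneck 3, flow now 16.
No augmenting path remains; maximum flow = 16.
Cut capacity 16 equals the max flow, so it is a minimum cut.

Yes — it is a minimum cut (capacity 16).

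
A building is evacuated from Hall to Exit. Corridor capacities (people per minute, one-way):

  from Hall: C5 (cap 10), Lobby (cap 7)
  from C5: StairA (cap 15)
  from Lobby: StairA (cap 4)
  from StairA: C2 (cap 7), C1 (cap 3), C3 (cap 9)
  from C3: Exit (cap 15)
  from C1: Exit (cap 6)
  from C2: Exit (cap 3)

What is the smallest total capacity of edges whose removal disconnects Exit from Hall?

14

Augment Hall→C5→StairA→C3→Exit: bottleneck 9, flow now 9.
Augment Hall→C5→StairA→C1→Exit: bottleneck 1, flow now 10.
Augment Hall→Lobby→StairA→C1→Exit: bottleneck 2, flow now 12.
Augment Hall→Lobby→StairA→C2→Exit: bottleneck 2, flow now 14.
No augmenting path remains; maximum flow = 14.
By max-flow min-cut, the minimum cut capacity equals the max flow.
In the residual graph, reachable from Hall: {Hall, Lobby}.
Min-cut edges: Hall→C5 (10), Lobby→StairA (4); capacity 10 + 4 = 14.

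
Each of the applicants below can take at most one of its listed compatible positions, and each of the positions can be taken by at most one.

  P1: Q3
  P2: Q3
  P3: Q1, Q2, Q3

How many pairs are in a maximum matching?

2

Unit-capacity flow: source→left, listed edges, right→sink; max matching = max flow.
Augmenting path P1→Q3 (+1); matched 1.
Augmenting path P3→Q1 (+1); matched 2.
No augmenting path remains; maximum matching = 2.
König certificate: {P3, Q3} is a vertex cover of size 2 (every listed pair touches it), so no matching can be larger.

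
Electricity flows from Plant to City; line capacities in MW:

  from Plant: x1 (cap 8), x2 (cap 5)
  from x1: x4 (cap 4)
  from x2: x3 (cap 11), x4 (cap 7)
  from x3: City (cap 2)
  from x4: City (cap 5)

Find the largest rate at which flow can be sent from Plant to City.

Augment Plant→x1→x4→City: bottleneck 4, flow now 4.
Augment Plant→x2→x3→City: bottleneck 2, flow now 6.
Augment Plant→x2→x4→City: bottleneck 1, flow now 7.
No augmenting path remains; maximum flow = 7.
In the residual graph, reachable from Plant: {Plant, x1, x2, x3, x4}.
Min-cut edges: x3→City (2), x4→City (5); capacity 2 + 5 = 7.
This cut is saturated, so no flow can exceed 7.

7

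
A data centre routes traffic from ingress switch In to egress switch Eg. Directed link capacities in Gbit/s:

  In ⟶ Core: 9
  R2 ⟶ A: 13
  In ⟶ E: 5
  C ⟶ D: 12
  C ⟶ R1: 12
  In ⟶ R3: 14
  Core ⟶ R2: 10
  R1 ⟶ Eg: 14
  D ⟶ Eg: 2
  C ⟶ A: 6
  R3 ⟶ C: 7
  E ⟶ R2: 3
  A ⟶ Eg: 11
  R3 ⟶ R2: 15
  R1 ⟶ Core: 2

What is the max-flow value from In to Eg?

Augment In→E→R2→A→Eg: bottleneck 3, flow now 3.
Augment In→R3→C→R1→Eg: bottleneck 7, flow now 10.
Augment In→R3→R2→A→Eg: bottleneck 7, flow now 17.
Augment In→Core→R2→A→Eg: bottleneck 1, flow now 18.
No augmenting path remains; maximum flow = 18.
In the residual graph, reachable from In: {In, E, R3, Core, R2, A}.
Min-cut edges: R3→C (7), A→Eg (11); capacity 7 + 11 = 18.
This cut is saturated, so no flow can exceed 18.

18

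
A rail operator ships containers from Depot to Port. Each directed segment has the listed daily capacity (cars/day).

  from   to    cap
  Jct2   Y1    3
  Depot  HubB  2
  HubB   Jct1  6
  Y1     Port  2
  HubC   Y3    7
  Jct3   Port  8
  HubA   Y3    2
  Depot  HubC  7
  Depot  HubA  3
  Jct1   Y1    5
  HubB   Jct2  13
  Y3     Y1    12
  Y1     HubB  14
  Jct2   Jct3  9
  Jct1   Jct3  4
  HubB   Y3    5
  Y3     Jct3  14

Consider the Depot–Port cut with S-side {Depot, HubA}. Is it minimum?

Given cut capacity: 7 + 2 + 2 = 11.
Augment Depot→HubA→Y3→Y1→Port: bottleneck 2, flow now 2.
Augment Depot→HubC→Y3→Jct3→Port: bottleneck 7, flow now 9.
Augment Depot→HubB→Y3→Jct3→Port: bottleneck 1, flow now 10.
No augmenting path remains; maximum flow = 10.
In the residual graph, reachable from Depot: {Depot, HubA, HubC, HubB, Y3, Jct1, Jct2, Y1, Jct3}.
Min-cut edges: Y1→Port (2), Jct3→Port (8); capacity 2 + 8 = 10.
Cut capacity 11 exceeds the max flow 10, so it is not minimum.

No — its capacity is 11, but the minimum cut has capacity 10.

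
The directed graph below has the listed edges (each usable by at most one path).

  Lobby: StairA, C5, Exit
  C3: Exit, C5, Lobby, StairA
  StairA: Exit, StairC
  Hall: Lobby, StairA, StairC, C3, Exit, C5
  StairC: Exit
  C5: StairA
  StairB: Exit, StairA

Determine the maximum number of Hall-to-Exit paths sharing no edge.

Assign every edge capacity 1; by Menger, the answer equals the max flow.
Path Hall→Exit (+1); total 1.
Path Hall→C3→Exit (+1); total 2.
Path Hall→StairA→Exit (+1); total 3.
Path Hall→Lobby→Exit (+1); total 4.
Path Hall→StairC→Exit (+1); total 5.
No residual Hall→Exit path; max flow = 5.
Certifying cut of size 5: {Hall→C3, Hall→Exit, Hall→Lobby, StairA→Exit, StairC→Exit}.

5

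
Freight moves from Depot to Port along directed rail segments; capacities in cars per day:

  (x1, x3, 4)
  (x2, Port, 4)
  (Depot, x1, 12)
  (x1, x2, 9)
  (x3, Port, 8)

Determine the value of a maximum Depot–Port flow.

8

Augment Depot→x1→x2→Port: bottleneck 4, flow now 4.
Augment Depot→x1→x3→Port: bottleneck 4, flow now 8.
No augmenting path remains; maximum flow = 8.
In the residual graph, reachable from Depot: {Depot, x1, x2}.
Min-cut edges: x1→x3 (4), x2→Port (4); capacity 4 + 4 = 8.
This cut is saturated, so no flow can exceed 8.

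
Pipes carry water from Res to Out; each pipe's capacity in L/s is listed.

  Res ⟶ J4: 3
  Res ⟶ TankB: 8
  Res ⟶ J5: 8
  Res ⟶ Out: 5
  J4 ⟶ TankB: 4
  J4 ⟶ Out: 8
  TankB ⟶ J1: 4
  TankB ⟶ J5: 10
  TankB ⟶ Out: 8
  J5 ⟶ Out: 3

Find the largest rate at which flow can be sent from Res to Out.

19

Augment Res→Out: bottleneck 5, flow now 5.
Augment Res→J4→Out: bottleneck 3, flow now 8.
Augment Res→TankB→Out: bottleneck 8, flow now 16.
Augment Res→J5→Out: bottleneck 3, flow now 19.
No augmenting path remains; maximum flow = 19.
In the residual graph, reachable from Res: {Res, J5}.
Min-cut edges: Res→J4 (3), Res→TankB (8), Res→Out (5), J5→Out (3); capacity 3 + 8 + 5 + 3 = 19.
This cut is saturated, so no flow can exceed 19.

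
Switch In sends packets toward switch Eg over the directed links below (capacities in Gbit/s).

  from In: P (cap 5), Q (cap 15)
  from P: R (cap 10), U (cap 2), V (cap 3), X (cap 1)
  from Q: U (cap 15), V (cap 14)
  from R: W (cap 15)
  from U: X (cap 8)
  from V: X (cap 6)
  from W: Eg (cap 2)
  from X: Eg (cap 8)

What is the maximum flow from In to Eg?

Augment In→P→X→Eg: bottleneck 1, flow now 1.
Augment In→P→R→W→Eg: bottleneck 2, flow now 3.
Augment In→P→U→X→Eg: bottleneck 2, flow now 5.
Augment In→Q→U→X→Eg: bottleneck 5, flow now 10.
No augmenting path remains; maximum flow = 10.
In the residual graph, reachable from In: {In, P, Q, R, U, V, W, X}.
Min-cut edges: W→Eg (2), X→Eg (8); capacity 2 + 8 = 10.
This cut is saturated, so no flow can exceed 10.

10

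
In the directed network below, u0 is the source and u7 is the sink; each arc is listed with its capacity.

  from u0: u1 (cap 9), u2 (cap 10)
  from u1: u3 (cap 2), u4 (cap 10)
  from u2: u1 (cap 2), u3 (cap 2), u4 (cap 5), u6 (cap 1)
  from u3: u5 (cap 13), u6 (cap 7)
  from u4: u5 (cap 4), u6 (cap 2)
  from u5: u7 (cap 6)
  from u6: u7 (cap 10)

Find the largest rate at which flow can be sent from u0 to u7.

Augment u0→u2→u6→u7: bottleneck 1, flow now 1.
Augment u0→u1→u3→u5→u7: bottleneck 2, flow now 3.
Augment u0→u1→u4→u5→u7: bottleneck 4, flow now 7.
Augment u0→u1→u4→u6→u7: bottleneck 2, flow now 9.
Augment u0→u2→u3→u6→u7: bottleneck 2, flow now 11.
No augmenting path remains; maximum flow = 11.
In the residual graph, reachable from u0: {u0, u1, u2, u4}.
Min-cut edges: u1→u3 (2), u2→u3 (2), u2→u6 (1), u4→u5 (4), u4→u6 (2); capacity 2 + 2 + 1 + 4 + 2 = 11.
This cut is saturated, so no flow can exceed 11.

11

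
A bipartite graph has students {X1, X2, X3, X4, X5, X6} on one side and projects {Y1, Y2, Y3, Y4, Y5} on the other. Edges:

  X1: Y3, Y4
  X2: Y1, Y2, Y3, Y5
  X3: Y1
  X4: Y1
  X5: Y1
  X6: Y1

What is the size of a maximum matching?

3

Unit-capacity flow: source→left, listed edges, right→sink; max matching = max flow.
Augmenting path X1→Y3 (+1); matched 1.
Augmenting path X2→Y1 (+1); matched 2.
Augmenting path X3→Y1→X2→Y2 (+1); matched 3.
No augmenting path remains; maximum matching = 3.
König certificate: {X1, X2, Y1} is a vertex cover of size 3 (every listed pair touches it), so no matching can be larger.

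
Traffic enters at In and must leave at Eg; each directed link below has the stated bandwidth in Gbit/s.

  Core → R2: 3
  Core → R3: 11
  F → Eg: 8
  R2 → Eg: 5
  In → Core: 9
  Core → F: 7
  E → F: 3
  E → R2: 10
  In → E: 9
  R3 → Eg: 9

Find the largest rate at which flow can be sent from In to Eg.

Augment In→E→R2→Eg: bottleneck 5, flow now 5.
Augment In→E→F→Eg: bottleneck 3, flow now 8.
Augment In→Core→F→Eg: bottleneck 5, flow now 13.
Augment In→Core→R3→Eg: bottleneck 4, flow now 17.
No augmenting path remains; maximum flow = 17.
In the residual graph, reachable from In: {In, E, R2}.
Min-cut edges: In→Core (9), E→F (3), R2→Eg (5); capacity 9 + 3 + 5 = 17.
This cut is saturated, so no flow can exceed 17.

17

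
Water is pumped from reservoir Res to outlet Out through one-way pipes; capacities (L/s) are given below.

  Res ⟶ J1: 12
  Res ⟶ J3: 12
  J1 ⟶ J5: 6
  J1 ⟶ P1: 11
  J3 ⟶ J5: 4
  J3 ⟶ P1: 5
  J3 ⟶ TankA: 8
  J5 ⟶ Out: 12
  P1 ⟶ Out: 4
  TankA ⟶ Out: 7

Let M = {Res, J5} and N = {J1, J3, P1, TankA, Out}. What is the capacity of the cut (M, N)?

Edges leaving {Res, J5}: Res→J1 (12), Res→J3 (12), J5→Out (12).
Cut capacity = 12 + 12 + 12 = 36.

36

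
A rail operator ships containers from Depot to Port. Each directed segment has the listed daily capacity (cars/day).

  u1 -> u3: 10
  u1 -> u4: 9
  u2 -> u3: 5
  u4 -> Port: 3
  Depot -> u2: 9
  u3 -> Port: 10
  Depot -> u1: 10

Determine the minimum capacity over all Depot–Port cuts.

Augment Depot→u1→u3→Port: bottleneck 10, flow now 10.
Augment Depot→u2→u3→u1→u4→Port: bottleneck 3, flow now 13. (uses reverse residual edge)
No augmenting path remains; maximum flow = 13.
By max-flow min-cut, the minimum cut capacity equals the max flow.
In the residual graph, reachable from Depot: {Depot, u1, u2, u3, u4}.
Min-cut edges: u3→Port (10), u4→Port (3); capacity 10 + 3 = 13.

13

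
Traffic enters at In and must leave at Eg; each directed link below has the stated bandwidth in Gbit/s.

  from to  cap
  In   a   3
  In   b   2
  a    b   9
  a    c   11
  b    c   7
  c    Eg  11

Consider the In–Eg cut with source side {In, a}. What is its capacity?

Edges leaving {In, a}: In→b (2), a→b (9), a→c (11).
Cut capacity = 2 + 9 + 11 = 22.

22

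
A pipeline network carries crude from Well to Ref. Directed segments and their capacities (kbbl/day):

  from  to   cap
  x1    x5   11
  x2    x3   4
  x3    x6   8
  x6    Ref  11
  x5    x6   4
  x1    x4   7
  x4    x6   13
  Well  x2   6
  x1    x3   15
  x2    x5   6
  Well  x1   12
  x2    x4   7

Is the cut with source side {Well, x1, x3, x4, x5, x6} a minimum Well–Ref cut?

Given cut capacity: 6 + 11 = 17.
Augment Well→x1→x3→x6→Ref: bottleneck 8, flow now 8.
Augment Well→x1→x4→x6→Ref: bottleneck 3, flow now 11.
No augmenting path remains; maximum flow = 11.
In the residual graph, reachable from Well: {Well, x1, x2, x3, x4, x5, x6}.
Min-cut edges: x6→Ref (11); capacity 11 = 11.
Cut capacity 17 exceeds the max flow 11, so it is not minimum.

No — its capacity is 17, but the minimum cut has capacity 11.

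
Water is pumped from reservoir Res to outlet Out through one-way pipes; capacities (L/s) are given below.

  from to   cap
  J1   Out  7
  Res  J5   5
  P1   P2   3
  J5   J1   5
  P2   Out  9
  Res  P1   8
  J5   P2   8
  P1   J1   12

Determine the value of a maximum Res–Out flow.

13

Augment Res→P1→J1→Out: bottleneck 7, flow now 7.
Augment Res→P1→P2→Out: bottleneck 1, flow now 8.
Augment Res→J5→P2→Out: bottleneck 5, flow now 13.
No augmenting path remains; maximum flow = 13.
In the residual graph, reachable from Res: {Res}.
Min-cut edges: Res→P1 (8), Res→J5 (5); capacity 8 + 5 = 13.
This cut is saturated, so no flow can exceed 13.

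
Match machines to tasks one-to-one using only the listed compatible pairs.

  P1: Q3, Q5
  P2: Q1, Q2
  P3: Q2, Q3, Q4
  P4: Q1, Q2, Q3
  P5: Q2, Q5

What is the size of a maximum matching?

Unit-capacity flow: source→left, listed edges, right→sink; max matching = max flow.
Augmenting path P1→Q3 (+1); matched 1.
Augmenting path P2→Q1 (+1); matched 2.
Augmenting path P3→Q2 (+1); matched 3.
Augmenting path P5→Q5 (+1); matched 4.
Augmenting path P4→Q2→P3→Q4 (+1); matched 5.
No augmenting path remains; maximum matching = 5.
König certificate: {P1, P2, P3, P4, P5} is a vertex cover of size 5 (every listed pair touches it), so no matching can be larger.

5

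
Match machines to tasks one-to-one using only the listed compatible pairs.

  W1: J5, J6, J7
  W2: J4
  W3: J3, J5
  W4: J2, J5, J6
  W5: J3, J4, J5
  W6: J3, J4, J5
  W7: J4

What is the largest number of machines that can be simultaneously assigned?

5

Unit-capacity flow: source→left, listed edges, right→sink; max matching = max flow.
Augmenting path W1→J5 (+1); matched 1.
Augmenting path W2→J4 (+1); matched 2.
Augmenting path W3→J3 (+1); matched 3.
Augmenting path W4→J2 (+1); matched 4.
Augmenting path W5→J5→W1→J6 (+1); matched 5.
No augmenting path remains; maximum matching = 5.
König certificate: {W1, W4, J3, J4, J5} is a vertex cover of size 5 (every listed pair touches it), so no matching can be larger.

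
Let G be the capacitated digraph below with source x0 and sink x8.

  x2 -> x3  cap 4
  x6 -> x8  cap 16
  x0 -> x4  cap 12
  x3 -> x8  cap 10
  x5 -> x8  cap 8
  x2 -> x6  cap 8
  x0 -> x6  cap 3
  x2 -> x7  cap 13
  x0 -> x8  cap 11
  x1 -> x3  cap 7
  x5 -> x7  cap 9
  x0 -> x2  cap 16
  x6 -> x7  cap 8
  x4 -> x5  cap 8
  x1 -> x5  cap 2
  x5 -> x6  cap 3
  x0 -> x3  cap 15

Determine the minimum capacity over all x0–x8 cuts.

Augment x0→x8: bottleneck 11, flow now 11.
Augment x0→x3→x8: bottleneck 10, flow now 21.
Augment x0→x6→x8: bottleneck 3, flow now 24.
Augment x0→x2→x6→x8: bottleneck 8, flow now 32.
Augment x0→x4→x5→x8: bottleneck 8, flow now 40.
No augmenting path remains; maximum flow = 40.
By max-flow min-cut, the minimum cut capacity equals the max flow.
In the residual graph, reachable from x0: {x0, x2, x3, x4, x7}.
Min-cut edges: x0→x6 (3), x0→x8 (11), x2→x6 (8), x3→x8 (10), x4→x5 (8); capacity 3 + 11 + 8 + 10 + 8 = 40.

40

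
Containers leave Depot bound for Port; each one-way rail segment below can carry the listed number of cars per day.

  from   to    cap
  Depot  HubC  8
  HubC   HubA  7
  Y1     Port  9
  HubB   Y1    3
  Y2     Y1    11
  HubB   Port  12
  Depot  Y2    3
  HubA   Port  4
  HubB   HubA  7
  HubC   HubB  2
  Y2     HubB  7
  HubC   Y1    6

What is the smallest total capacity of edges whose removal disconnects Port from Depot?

Augment Depot→HubC→HubB→Port: bottleneck 2, flow now 2.
Augment Depot→HubC→HubA→Port: bottleneck 4, flow now 6.
Augment Depot→HubC→Y1→Port: bottleneck 2, flow now 8.
Augment Depot→Y2→HubB→Port: bottleneck 3, flow now 11.
No augmenting path remains; maximum flow = 11.
By max-flow min-cut, the minimum cut capacity equals the max flow.
In the residual graph, reachable from Depot: {Depot}.
Min-cut edges: Depot→HubC (8), Depot→Y2 (3); capacity 8 + 3 = 11.

11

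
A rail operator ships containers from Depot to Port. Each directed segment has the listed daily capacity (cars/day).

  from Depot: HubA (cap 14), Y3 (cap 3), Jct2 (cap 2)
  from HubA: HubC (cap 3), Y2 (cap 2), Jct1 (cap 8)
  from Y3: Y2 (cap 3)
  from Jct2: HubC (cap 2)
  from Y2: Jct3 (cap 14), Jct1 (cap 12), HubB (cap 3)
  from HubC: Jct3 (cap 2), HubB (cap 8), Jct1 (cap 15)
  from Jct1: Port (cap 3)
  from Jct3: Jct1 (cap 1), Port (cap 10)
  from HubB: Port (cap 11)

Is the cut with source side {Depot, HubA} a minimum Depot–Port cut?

No — its capacity is 18, but the minimum cut has capacity 13.

Given cut capacity: 3 + 2 + 2 + 3 + 8 = 18.
Augment Depot→HubA→Jct1→Port: bottleneck 3, flow now 3.
Augment Depot→HubA→Y2→Jct3→Port: bottleneck 2, flow now 5.
Augment Depot→HubA→HubC→Jct3→Port: bottleneck 2, flow now 7.
Augment Depot→HubA→HubC→HubB→Port: bottleneck 1, flow now 8.
Augment Depot→Y3→Y2→Jct3→Port: bottleneck 3, flow now 11.
Augment Depot→Jct2→HubC→HubB→Port: bottleneck 2, flow now 13.
No augmenting path remains; maximum flow = 13.
In the residual graph, reachable from Depot: {Depot, HubA, Jct1}.
Min-cut edges: Depot→Y3 (3), Depot→Jct2 (2), HubA→Y2 (2), HubA→HubC (3), Jct1→Port (3); capacity 3 + 2 + 2 + 3 + 3 = 13.
Cut capacity 18 exceeds the max flow 13, so it is not minimum.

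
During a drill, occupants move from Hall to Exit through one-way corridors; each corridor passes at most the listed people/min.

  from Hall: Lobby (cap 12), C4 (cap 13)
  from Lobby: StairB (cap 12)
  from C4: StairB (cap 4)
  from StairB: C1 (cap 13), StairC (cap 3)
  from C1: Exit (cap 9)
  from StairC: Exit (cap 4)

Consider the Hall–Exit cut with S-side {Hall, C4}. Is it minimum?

Given cut capacity: 12 + 4 = 16.
Augment Hall→Lobby→StairB→C1→Exit: bottleneck 9, flow now 9.
Augment Hall→Lobby→StairB→StairC→Exit: bottleneck 3, flow now 12.
No augmenting path remains; maximum flow = 12.
In the residual graph, reachable from Hall: {Hall, Lobby, C4, StairB, C1}.
Min-cut edges: StairB→StairC (3), C1→Exit (9); capacity 3 + 9 = 12.
Cut capacity 16 exceeds the max flow 12, so it is not minimum.

No — its capacity is 16, but the minimum cut has capacity 12.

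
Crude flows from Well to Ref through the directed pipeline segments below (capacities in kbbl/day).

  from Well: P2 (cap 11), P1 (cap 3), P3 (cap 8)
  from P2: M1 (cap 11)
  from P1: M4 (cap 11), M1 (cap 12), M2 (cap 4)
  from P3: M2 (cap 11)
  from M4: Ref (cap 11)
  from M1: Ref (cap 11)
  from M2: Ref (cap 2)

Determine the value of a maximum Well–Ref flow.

16

Augment Well→P2→M1→Ref: bottleneck 11, flow now 11.
Augment Well→P1→M4→Ref: bottleneck 3, flow now 14.
Augment Well→P3→M2→Ref: bottleneck 2, flow now 16.
No augmenting path remains; maximum flow = 16.
In the residual graph, reachable from Well: {Well, P3, M2}.
Min-cut edges: Well→P2 (11), Well→P1 (3), M2→Ref (2); capacity 11 + 3 + 2 = 16.
This cut is saturated, so no flow can exceed 16.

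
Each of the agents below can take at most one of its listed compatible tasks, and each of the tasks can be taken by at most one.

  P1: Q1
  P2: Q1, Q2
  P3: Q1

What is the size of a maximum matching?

2

Unit-capacity flow: source→left, listed edges, right→sink; max matching = max flow.
Augmenting path P1→Q1 (+1); matched 1.
Augmenting path P2→Q2 (+1); matched 2.
No augmenting path remains; maximum matching = 2.
König certificate: {P2, Q1} is a vertex cover of size 2 (every listed pair touches it), so no matching can be larger.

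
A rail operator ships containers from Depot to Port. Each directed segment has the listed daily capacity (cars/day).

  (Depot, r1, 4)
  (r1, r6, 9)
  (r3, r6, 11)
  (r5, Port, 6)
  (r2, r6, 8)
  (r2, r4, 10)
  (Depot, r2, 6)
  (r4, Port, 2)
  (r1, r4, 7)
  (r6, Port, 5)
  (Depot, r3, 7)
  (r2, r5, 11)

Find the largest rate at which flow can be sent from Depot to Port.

13

Augment Depot→r1→r4→Port: bottleneck 2, flow now 2.
Augment Depot→r1→r6→Port: bottleneck 2, flow now 4.
Augment Depot→r2→r5→Port: bottleneck 6, flow now 10.
Augment Depot→r3→r6→Port: bottleneck 3, flow now 13.
No augmenting path remains; maximum flow = 13.
In the residual graph, reachable from Depot: {Depot, r1, r3, r4, r6}.
Min-cut edges: Depot→r2 (6), r4→Port (2), r6→Port (5); capacity 6 + 2 + 5 = 13.
This cut is saturated, so no flow can exceed 13.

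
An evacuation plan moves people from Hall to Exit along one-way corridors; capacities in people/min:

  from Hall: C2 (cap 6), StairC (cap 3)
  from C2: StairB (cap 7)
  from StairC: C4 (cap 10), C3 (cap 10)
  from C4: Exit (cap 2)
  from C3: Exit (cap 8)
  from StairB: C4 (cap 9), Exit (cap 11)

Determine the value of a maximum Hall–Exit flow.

9

Augment Hall→C2→StairB→Exit: bottleneck 6, flow now 6.
Augment Hall→StairC→C4→Exit: bottleneck 2, flow now 8.
Augment Hall→StairC→C3→Exit: bottleneck 1, flow now 9.
No augmenting path remains; maximum flow = 9.
In the residual graph, reachable from Hall: {Hall}.
Min-cut edges: Hall→C2 (6), Hall→StairC (3); capacity 6 + 3 = 9.
This cut is saturated, so no flow can exceed 9.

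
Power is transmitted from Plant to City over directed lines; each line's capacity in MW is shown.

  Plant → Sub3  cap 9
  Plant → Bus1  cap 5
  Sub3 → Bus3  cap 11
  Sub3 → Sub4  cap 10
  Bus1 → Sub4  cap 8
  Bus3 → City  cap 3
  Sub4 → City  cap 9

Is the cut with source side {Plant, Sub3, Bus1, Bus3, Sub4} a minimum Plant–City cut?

Yes — it is a minimum cut (capacity 12).

Given cut capacity: 3 + 9 = 12.
Augment Plant→Sub3→Bus3→City: bottleneck 3, flow now 3.
Augment Plant→Sub3→Sub4→City: bottleneck 6, flow now 9.
Augment Plant→Bus1→Sub4→City: bottleneck 3, flow now 12.
No augmenting path remains; maximum flow = 12.
Cut capacity 12 equals the max flow, so it is a minimum cut.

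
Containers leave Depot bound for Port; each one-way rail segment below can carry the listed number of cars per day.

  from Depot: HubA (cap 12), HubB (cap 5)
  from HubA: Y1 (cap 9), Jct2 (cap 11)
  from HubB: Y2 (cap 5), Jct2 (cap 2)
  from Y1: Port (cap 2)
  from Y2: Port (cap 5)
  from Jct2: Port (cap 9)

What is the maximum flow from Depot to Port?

16

Augment Depot→HubA→Y1→Port: bottleneck 2, flow now 2.
Augment Depot→HubA→Jct2→Port: bottleneck 9, flow now 11.
Augment Depot→HubB→Y2→Port: bottleneck 5, flow now 16.
No augmenting path remains; maximum flow = 16.
In the residual graph, reachable from Depot: {Depot, HubA, Y1, Jct2}.
Min-cut edges: Depot→HubB (5), Y1→Port (2), Jct2→Port (9); capacity 5 + 2 + 9 = 16.
This cut is saturated, so no flow can exceed 16.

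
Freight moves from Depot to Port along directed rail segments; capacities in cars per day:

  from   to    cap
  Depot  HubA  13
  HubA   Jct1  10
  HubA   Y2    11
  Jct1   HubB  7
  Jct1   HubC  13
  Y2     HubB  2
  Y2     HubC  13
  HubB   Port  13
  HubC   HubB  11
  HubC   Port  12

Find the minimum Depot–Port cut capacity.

13

Augment Depot→HubA→Jct1→HubB→Port: bottleneck 7, flow now 7.
Augment Depot→HubA→Jct1→HubC→Port: bottleneck 3, flow now 10.
Augment Depot→HubA→Y2→HubB→Port: bottleneck 2, flow now 12.
Augment Depot→HubA→Y2→HubC→Port: bottleneck 1, flow now 13.
No augmenting path remains; maximum flow = 13.
By max-flow min-cut, the minimum cut capacity equals the max flow.
In the residual graph, reachable from Depot: {Depot}.
Min-cut edges: Depot→HubA (13); capacity 13 = 13.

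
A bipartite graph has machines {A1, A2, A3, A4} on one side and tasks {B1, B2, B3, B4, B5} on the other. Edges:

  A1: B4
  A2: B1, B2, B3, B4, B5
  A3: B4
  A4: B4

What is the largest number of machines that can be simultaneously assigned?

Unit-capacity flow: source→left, listed edges, right→sink; max matching = max flow.
Augmenting path A1→B4 (+1); matched 1.
Augmenting path A2→B1 (+1); matched 2.
No augmenting path remains; maximum matching = 2.
König certificate: {A2, B4} is a vertex cover of size 2 (every listed pair touches it), so no matching can be larger.

2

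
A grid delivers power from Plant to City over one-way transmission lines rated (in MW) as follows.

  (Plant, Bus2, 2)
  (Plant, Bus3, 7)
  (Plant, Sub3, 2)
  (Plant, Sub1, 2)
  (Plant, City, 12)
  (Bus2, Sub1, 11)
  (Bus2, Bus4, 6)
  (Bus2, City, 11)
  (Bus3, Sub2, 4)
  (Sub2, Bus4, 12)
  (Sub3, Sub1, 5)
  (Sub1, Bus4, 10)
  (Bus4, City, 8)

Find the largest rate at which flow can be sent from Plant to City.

Augment Plant→City: bottleneck 12, flow now 12.
Augment Plant→Bus2→City: bottleneck 2, flow now 14.
Augment Plant→Sub1→Bus4→City: bottleneck 2, flow now 16.
Augment Plant→Bus3→Sub2→Bus4→City: bottleneck 4, flow now 20.
Augment Plant→Sub3→Sub1→Bus4→City: bottleneck 2, flow now 22.
No augmenting path remains; maximum flow = 22.
In the residual graph, reachable from Plant: {Plant, Bus3}.
Min-cut edges: Plant→Bus2 (2), Plant→Sub3 (2), Plant→Sub1 (2), Plant→City (12), Bus3→Sub2 (4); capacity 2 + 2 + 2 + 12 + 4 = 22.
This cut is saturated, so no flow can exceed 22.

22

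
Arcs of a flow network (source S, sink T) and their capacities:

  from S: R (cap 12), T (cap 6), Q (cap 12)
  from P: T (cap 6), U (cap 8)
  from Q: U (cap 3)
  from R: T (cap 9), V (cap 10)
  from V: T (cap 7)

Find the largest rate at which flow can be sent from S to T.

Augment S→T: bottleneck 6, flow now 6.
Augment S→R→T: bottleneck 9, flow now 15.
Augment S→R→V→T: bottleneck 3, flow now 18.
No augmenting path remains; maximum flow = 18.
In the residual graph, reachable from S: {S, Q, U}.
Min-cut edges: S→R (12), S→T (6); capacity 12 + 6 = 18.
This cut is saturated, so no flow can exceed 18.

18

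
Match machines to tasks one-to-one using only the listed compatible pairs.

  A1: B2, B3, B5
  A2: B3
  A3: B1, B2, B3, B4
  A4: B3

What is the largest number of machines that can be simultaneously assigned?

Unit-capacity flow: source→left, listed edges, right→sink; max matching = max flow.
Augmenting path A1→B2 (+1); matched 1.
Augmenting path A2→B3 (+1); matched 2.
Augmenting path A3→B1 (+1); matched 3.
No augmenting path remains; maximum matching = 3.
König certificate: {A1, A3, B3} is a vertex cover of size 3 (every listed pair touches it), so no matching can be larger.

3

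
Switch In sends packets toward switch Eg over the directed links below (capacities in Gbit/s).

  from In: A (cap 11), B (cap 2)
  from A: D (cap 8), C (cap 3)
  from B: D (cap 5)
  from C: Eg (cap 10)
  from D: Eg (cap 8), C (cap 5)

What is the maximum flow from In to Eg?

Augment In→A→C→Eg: bottleneck 3, flow now 3.
Augment In→A→D→Eg: bottleneck 8, flow now 11.
Augment In→B→D→C→Eg: bottleneck 2, flow now 13.
No augmenting path remains; maximum flow = 13.
In the residual graph, reachable from In: {In}.
Min-cut edges: In→A (11), In→B (2); capacity 11 + 2 = 13.
This cut is saturated, so no flow can exceed 13.

13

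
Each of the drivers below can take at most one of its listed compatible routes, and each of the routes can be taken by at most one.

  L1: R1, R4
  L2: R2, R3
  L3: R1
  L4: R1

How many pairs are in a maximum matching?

3

Unit-capacity flow: source→left, listed edges, right→sink; max matching = max flow.
Augmenting path L1→R1 (+1); matched 1.
Augmenting path L2→R2 (+1); matched 2.
Augmenting path L3→R1→L1→R4 (+1); matched 3.
No augmenting path remains; maximum matching = 3.
König certificate: {L1, L2, R1} is a vertex cover of size 3 (every listed pair touches it), so no matching can be larger.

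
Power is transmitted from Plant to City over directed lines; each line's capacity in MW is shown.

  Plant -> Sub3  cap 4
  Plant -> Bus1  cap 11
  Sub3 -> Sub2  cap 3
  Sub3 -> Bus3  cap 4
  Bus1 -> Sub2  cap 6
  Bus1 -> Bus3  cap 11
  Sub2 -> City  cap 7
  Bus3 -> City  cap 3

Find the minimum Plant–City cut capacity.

Augment Plant→Sub3→Sub2→City: bottleneck 3, flow now 3.
Augment Plant→Sub3→Bus3→City: bottleneck 1, flow now 4.
Augment Plant→Bus1→Sub2→City: bottleneck 4, flow now 8.
Augment Plant→Bus1→Bus3→City: bottleneck 2, flow now 10.
No augmenting path remains; maximum flow = 10.
By max-flow min-cut, the minimum cut capacity equals the max flow.
In the residual graph, reachable from Plant: {Plant, Sub3, Bus1, Sub2, Bus3}.
Min-cut edges: Sub2→City (7), Bus3→City (3); capacity 7 + 3 = 10.

10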